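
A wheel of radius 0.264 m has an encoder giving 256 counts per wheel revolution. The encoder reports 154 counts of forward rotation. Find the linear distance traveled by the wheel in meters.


revs = 154/256 = 0.601562
d = revs * 2*pi*r = 0.601562 * 2*pi*0.264 = 0.9978

0.9978 m


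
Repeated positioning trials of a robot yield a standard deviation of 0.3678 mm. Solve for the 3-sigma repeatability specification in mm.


repeatability = 3*sigma = 3*0.3678 = 1.1034

1.1034 mm


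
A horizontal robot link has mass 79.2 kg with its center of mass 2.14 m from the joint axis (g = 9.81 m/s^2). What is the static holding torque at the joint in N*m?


tau = m*g*L = 79.2 * 9.81 * 2.14 = 1662.6773

1662.6773 N*m


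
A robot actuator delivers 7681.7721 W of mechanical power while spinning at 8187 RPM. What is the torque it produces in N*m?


omega = 8187 * 2*pi/60 = 857.340635 rad/s
tau = P / omega = 7681.7721 / 857.340635 = 8.9600

8.9600 N*m


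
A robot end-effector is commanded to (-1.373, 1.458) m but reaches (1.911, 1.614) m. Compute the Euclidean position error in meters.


dx = 1.911 - (-1.373) = 3.2840, dy = 1.614 - (1.458) = 0.1560
err = sqrt(10.784656 + 0.024336) = 3.2877

3.2877 m


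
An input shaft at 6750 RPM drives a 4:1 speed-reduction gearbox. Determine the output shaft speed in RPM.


omega_out = omega_in / N = 6750 / 4 = 1687.5000

1687.5000 RPM


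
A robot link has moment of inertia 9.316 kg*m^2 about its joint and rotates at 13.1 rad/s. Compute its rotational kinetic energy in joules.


KE = (1/2)*I*omega^2 = 0.5*9.316*13.1^2 = 799.3594

799.3594 J


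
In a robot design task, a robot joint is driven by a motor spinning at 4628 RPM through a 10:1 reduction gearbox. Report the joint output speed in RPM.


omega_joint = omega_motor / N = 4628 / 10 = 462.8000

462.8000 RPM


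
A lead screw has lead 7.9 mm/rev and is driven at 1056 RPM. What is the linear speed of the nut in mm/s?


v = lead * (RPM/60) = 7.9*1056/60 = 139.0400

139.0400 mm/s


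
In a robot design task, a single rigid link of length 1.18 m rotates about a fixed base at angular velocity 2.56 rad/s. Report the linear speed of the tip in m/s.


v = L*omega = 1.18 * 2.56 = 3.0208

3.0208 m/s


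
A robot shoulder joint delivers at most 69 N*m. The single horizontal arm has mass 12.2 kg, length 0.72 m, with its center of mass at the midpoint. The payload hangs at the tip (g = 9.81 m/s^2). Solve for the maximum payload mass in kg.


tau_arm = m_arm*g*(L/2) = 12.2*9.81*0.72/2 = 43.0855 N*m
tau_payload = tau_max - tau_arm = 69 - 43.0855 = 25.9145
m_payload = tau_payload / (g*L) = 25.9145 / (9.81*0.72) = 3.6689

3.6689 kg


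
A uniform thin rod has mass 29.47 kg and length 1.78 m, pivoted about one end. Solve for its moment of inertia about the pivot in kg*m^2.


I = (1/3)*m*L^2 = (1/3)*29.47*1.78^2 = 31.1242

31.1242 kg*m^2


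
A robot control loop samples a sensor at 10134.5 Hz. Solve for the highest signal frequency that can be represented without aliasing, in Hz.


f_max = f_s/2 = 10134.5/2 = 5067.2500

5067.2500 Hz


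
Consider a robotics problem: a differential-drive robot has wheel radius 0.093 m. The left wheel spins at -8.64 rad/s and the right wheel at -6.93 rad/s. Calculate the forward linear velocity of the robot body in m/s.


v = r*(wR + wL)/2 = 0.093*(-6.93 + -8.64)/2 = -0.7240

-0.7240 m/s


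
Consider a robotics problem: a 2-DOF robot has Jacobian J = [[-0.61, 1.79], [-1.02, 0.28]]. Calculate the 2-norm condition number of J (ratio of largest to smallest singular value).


JJ^T eigenvalues: trace(JJ^T) = 4.6950, det(JJ^T) = det(J)^2 = 2.73902500
s_max^2 = (4.6950 + sqrt(11.08692500))/2 = 4.01235172
s_min^2 = (4.6950 - sqrt(11.08692500))/2 = 0.68264828
kappa = s_max/s_min = sqrt(4.01235172/0.68264828) = 2.4244

2.4244


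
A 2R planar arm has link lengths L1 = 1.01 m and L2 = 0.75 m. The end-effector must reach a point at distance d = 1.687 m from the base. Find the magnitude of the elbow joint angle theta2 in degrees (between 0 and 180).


cos(th2) = (d^2 - L1^2 - L2^2)/(2*L1*L2) = (1.687^2 - 1.01^2 - 0.75^2)/(2*1.01*0.75) = 0.83390693
th2 = acos(0.83390693) = 33.4978 deg

33.4978 degrees


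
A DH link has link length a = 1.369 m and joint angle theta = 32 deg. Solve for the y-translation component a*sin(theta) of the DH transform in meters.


a*sin(theta) = 1.369*sin(32 deg) = 0.7255

0.7255 m


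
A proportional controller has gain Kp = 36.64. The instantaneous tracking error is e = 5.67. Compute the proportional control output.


u_P = Kp * e = 36.64 * 5.67 = 207.7488

207.7488


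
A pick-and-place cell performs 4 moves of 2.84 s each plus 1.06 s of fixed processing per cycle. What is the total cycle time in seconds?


T = 4*2.84 + 1.06 = 12.4200

12.4200 s


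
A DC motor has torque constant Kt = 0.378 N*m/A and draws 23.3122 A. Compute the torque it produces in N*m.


tau = Kt * I = 0.378*23.3122 = 8.8120

8.8120 N*m


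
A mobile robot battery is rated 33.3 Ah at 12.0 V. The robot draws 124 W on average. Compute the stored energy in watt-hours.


E = capacity * V = 33.3*12.0 = 399.6000

399.6000 Wh


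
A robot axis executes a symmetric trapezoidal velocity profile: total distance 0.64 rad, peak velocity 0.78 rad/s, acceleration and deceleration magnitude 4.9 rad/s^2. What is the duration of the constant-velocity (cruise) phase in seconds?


t_acc = v/a = 0.159184 s, d_acc = v^2/(2a) = 0.062082 rad each
d_cruise = 0.64 - 2*0.062082 = 0.515836 rad
t_cruise = d_cruise/v = 0.515836/0.78 = 0.6613

0.6613 s


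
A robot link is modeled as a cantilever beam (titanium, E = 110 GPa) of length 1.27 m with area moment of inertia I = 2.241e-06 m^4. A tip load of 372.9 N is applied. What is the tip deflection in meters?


delta = F*L^3/(3*E*I) = 372.9*1.27^3/(3*1.100e+11*2.241e-06)
      = 763.8420207/739530 = 0.0010

0.0010 m


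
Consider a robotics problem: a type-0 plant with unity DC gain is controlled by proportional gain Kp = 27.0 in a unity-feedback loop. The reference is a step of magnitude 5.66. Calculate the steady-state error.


e_ss = R/(1 + Kp) = 5.66/(1 + 27.0) = 5.66/28.0000 = 0.2021

0.2021


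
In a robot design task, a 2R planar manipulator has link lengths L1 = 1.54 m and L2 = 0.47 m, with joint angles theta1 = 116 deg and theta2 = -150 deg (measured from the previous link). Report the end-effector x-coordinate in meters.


x = L1*cos(th1) + L2*cos(th1+th2) = 1.54*cos(116 deg) + 0.47*cos(-34 deg) = -0.2854

-0.2854 m


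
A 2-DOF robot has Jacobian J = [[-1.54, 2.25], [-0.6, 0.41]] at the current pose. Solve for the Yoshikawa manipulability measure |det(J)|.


det(J) = -1.54*0.41 - (2.25)*(-0.6) = 0.7186
|det(J)| = 0.7186

0.7186


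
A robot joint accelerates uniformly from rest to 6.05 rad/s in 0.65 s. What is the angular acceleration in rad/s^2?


alpha = delta_omega / t = 6.05 / 0.65 = 9.3077

9.3077 rad/s^2


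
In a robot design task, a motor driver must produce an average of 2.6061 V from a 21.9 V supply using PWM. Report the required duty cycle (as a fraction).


D = V_avg/V_supply = 2.6061/21.9 = 0.1190

0.1190


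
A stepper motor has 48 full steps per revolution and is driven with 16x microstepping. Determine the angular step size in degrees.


step = 360/(48*16) = 360/768 = 0.4688

0.4688 degrees


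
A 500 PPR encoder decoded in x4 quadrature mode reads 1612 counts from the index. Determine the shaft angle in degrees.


angle = counts * 360 / (PPR*4) = 1612 * 360 / 2000 = 290.1600

290.1600 degrees


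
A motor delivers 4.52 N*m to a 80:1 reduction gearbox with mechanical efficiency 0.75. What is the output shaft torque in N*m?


tau_out = tau_in * N * eta = 4.52 * 80 * 0.75 = 271.2000

271.2000 N*m


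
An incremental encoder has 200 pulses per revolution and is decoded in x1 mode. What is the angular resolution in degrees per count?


resolution = 360 / (PPR * 1) = 360 / 200 = 1.8000

1.8000 degrees


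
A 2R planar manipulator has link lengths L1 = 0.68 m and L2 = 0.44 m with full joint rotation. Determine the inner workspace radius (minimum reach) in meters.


r_min = |L1 - L2| = |0.68 - 0.44| = 0.2400

0.2400 m


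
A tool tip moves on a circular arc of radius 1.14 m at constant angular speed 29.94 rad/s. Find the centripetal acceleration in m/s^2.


a_c = omega^2 * r = 29.94^2 * 1.14 = 1021.9001

1021.9001 m/s^2


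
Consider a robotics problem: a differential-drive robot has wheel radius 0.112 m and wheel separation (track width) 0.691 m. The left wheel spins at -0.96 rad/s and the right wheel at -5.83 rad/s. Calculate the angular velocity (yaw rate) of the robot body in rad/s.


omega = r*(wR - wL)/L = 0.112*(-5.83 - (-0.96))/0.691 = -0.7893

-0.7893 rad/s


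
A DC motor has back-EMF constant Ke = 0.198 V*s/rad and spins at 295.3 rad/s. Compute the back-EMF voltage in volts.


V_emf = Ke * omega = 0.198*295.3 = 58.4694

58.4694 V


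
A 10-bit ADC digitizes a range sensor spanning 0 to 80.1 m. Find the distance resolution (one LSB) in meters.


res = range / 2^n = 80.1/2^10 = 80.1/1024 = 0.0782

0.0782 m


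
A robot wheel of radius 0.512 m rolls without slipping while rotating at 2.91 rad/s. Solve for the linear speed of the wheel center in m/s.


v = omega * r = 2.91 * 0.512 = 1.4899

1.4899 m/s


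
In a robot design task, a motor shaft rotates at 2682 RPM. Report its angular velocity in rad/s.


omega = 2682 * 2*pi/60 = 280.8584

280.8584 rad/s


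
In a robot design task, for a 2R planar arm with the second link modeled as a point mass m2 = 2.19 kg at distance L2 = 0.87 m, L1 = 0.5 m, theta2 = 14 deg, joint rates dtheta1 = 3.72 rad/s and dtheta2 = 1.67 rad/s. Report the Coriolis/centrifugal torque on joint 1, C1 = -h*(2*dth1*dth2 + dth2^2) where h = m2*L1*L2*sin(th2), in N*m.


h = m2*L1*L2*sin(th2) = 2.19*0.5*0.87*sin(14 deg) = 0.230467
C1 = -h*(2*3.72*1.67 + 1.67^2) = -0.230467*15.2137 = -3.5063

-3.5063 N*m


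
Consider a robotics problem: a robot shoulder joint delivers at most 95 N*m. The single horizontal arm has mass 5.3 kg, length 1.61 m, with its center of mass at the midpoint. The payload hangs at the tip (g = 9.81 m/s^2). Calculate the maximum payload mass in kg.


tau_arm = m_arm*g*(L/2) = 5.3*9.81*1.61/2 = 41.8544 N*m
tau_payload = tau_max - tau_arm = 95 - 41.8544 = 53.1456
m_payload = tau_payload / (g*L) = 53.1456 / (9.81*1.61) = 3.3649

3.3649 kg


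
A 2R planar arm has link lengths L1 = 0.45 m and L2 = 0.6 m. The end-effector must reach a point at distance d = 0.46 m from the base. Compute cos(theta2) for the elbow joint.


cos(th2) = (d^2 - L1^2 - L2^2)/(2*L1*L2) = (0.46^2 - 0.45^2 - 0.6^2)/(2*0.45*0.6) = -0.6498

-0.6498


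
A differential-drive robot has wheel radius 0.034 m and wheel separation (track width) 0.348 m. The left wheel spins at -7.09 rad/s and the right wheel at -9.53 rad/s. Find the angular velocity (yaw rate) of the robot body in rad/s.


omega = r*(wR - wL)/L = 0.034*(-9.53 - (-7.09))/0.348 = -0.2384

-0.2384 rad/s


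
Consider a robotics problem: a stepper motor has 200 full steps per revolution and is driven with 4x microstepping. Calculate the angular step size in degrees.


step = 360/(200*4) = 360/800 = 0.4500

0.4500 degrees


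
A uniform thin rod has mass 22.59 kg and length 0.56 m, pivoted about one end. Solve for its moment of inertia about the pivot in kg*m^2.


I = (1/3)*m*L^2 = (1/3)*22.59*0.56^2 = 2.3614

2.3614 kg*m^2


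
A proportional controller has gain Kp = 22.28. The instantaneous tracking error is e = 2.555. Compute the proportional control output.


u_P = Kp * e = 22.28 * 2.555 = 56.9254

56.9254


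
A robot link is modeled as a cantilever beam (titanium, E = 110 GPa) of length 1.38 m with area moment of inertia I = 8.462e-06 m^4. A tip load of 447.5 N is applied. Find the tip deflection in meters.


delta = F*L^3/(3*E*I) = 447.5*1.38^3/(3*1.100e+11*8.462e-06)
      = 1176.06222/2792460 = 4.2116e-04

4.2116e-04 m


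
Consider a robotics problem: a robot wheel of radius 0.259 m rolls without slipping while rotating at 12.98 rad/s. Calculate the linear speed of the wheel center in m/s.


v = omega * r = 12.98 * 0.259 = 3.3618

3.3618 m/s


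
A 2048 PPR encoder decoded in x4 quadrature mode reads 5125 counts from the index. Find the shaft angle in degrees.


angle = counts * 360 / (PPR*4) = 5125 * 360 / 8192 = 225.2197

225.2197 degrees


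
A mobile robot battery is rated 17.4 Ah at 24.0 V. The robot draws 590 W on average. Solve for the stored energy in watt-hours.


E = capacity * V = 17.4*24.0 = 417.6000

417.6000 Wh


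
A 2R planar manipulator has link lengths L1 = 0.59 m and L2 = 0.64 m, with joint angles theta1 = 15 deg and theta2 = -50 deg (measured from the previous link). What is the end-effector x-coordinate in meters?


x = L1*cos(th1) + L2*cos(th1+th2) = 0.59*cos(15 deg) + 0.64*cos(-35 deg) = 1.0942

1.0942 m


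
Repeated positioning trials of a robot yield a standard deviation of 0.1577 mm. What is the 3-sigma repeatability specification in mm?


repeatability = 3*sigma = 3*0.1577 = 0.4731

0.4731 mm


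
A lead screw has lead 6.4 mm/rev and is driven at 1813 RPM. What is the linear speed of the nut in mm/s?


v = lead * (RPM/60) = 6.4*1813/60 = 193.3867

193.3867 mm/s


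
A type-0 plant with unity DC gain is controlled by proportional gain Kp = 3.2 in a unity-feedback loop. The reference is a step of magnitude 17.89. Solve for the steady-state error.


e_ss = R/(1 + Kp) = 17.89/(1 + 3.2) = 17.89/4.2000 = 4.2595

4.2595


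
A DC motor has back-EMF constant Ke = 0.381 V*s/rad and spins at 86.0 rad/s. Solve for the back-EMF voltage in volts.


V_emf = Ke * omega = 0.381*86.0 = 32.7660

32.7660 V


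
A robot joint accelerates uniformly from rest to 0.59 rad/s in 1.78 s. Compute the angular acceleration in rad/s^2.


alpha = delta_omega / t = 0.59 / 1.78 = 0.3315

0.3315 rad/s^2


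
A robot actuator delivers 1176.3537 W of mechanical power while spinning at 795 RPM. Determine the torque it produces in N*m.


omega = 795 * 2*pi/60 = 83.252205 rad/s
tau = P / omega = 1176.3537 / 83.252205 = 14.1300

14.1300 N*m


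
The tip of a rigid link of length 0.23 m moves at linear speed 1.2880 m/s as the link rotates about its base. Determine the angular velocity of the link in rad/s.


omega = v / L = 1.2880 / 0.23 = 5.6000

5.6000 rad/s


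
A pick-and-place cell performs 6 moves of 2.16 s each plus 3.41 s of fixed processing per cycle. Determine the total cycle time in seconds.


T = 6*2.16 + 3.41 = 16.3700

16.3700 s


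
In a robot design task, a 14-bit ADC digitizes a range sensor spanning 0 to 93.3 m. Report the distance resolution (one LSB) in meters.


res = range / 2^n = 93.3/2^14 = 93.3/16384 = 0.0057

0.0057 m


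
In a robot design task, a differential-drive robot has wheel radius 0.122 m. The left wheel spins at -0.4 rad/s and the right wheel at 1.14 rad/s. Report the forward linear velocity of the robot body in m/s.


v = r*(wR + wL)/2 = 0.122*(1.14 + -0.4)/2 = 0.0451

0.0451 m/s


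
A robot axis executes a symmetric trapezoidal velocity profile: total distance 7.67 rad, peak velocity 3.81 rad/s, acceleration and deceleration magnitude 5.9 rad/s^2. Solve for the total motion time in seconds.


t_acc = v/a = 3.81/5.9 = 0.645763 s
d_acc = v^2/(2a) = 1.230178 rad (each ramp)
d_cruise = 7.67 - 2*1.230178 = 5.209644 rad
t_cruise = 5.209644/3.81 = 1.367361 s
t_total = 2*0.645763 + 1.367361 = 2.6589

2.6589 s


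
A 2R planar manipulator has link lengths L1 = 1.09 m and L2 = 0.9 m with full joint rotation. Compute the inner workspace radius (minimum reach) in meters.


r_min = |L1 - L2| = |1.09 - 0.9| = 0.1900

0.1900 m


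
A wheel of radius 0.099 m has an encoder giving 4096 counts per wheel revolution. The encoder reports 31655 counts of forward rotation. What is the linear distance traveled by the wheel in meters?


revs = 31655/4096 = 7.728271
d = revs * 2*pi*r = 7.728271 * 2*pi*0.099 = 4.8073

4.8073 m


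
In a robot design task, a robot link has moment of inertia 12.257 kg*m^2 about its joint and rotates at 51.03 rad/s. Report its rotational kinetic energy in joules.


KE = (1/2)*I*omega^2 = 0.5*12.257*51.03^2 = 15958.9872

15958.9872 J


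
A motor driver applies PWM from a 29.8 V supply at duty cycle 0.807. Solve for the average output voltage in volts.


V_avg = V_supply * D = 29.8*0.807 = 24.0486

24.0486 V


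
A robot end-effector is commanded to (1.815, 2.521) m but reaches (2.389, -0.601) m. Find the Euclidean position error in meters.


dx = 2.389 - (1.815) = 0.5740, dy = -0.601 - (2.521) = -3.1220
err = sqrt(0.329476 + 9.746884) = 3.1743

3.1743 m


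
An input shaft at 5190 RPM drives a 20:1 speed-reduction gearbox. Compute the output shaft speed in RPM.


omega_out = omega_in / N = 5190 / 20 = 259.5000

259.5000 RPM


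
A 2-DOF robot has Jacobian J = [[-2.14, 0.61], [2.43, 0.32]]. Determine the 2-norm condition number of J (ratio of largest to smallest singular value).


JJ^T eigenvalues: trace(JJ^T) = 10.9590, det(JJ^T) = det(J)^2 = 4.69632241
s_max^2 = (10.9590 + sqrt(101.31439136))/2 = 10.51225251
s_min^2 = (10.9590 - sqrt(101.31439136))/2 = 0.44674749
kappa = s_max/s_min = sqrt(10.51225251/0.44674749) = 4.8508

4.8508


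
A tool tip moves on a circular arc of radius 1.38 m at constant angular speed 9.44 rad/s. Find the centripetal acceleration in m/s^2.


a_c = omega^2 * r = 9.44^2 * 1.38 = 122.9768

122.9768 m/s^2


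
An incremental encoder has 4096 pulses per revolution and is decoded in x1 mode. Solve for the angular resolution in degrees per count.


resolution = 360 / (PPR * 1) = 360 / 4096 = 0.0879

0.0879 degrees


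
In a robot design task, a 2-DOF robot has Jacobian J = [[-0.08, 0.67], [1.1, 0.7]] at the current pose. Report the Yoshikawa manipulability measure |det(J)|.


det(J) = -0.08*0.7 - (0.67)*(1.1) = -0.7930
|det(J)| = 0.7930

0.7930


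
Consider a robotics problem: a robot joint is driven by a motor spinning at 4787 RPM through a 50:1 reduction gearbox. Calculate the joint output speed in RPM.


omega_joint = omega_motor / N = 4787 / 50 = 95.7400

95.7400 RPM


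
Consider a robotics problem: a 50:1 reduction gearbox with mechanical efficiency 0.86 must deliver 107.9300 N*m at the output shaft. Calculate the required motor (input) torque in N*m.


tau_in = tau_out / (N * eta) = 107.9300 / (50 * 0.86) = 2.5100

2.5100 N*m


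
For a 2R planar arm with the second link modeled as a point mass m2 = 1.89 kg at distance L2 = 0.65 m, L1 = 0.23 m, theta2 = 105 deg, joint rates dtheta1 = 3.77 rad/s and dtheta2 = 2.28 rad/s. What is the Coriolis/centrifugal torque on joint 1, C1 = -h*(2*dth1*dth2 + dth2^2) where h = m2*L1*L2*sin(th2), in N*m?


h = m2*L1*L2*sin(th2) = 1.89*0.23*0.65*sin(105 deg) = 0.272927
C1 = -h*(2*3.77*2.28 + 2.28^2) = -0.272927*22.3896 = -6.1107

-6.1107 N*m


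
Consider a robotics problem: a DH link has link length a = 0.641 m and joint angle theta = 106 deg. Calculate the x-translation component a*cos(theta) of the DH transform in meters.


a*cos(theta) = 0.641*cos(106 deg) = -0.1767

-0.1767 m


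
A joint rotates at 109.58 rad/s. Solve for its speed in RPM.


RPM = 109.58 * 60/(2*pi) = 1046.4119

1046.4119 RPM


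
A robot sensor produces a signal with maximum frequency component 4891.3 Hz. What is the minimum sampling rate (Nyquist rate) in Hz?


f_s,min = 2*f_max = 2*4891.3 = 9782.6000

9782.6000 Hz


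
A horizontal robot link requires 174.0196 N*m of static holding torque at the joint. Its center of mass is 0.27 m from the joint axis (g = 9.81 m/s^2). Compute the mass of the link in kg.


m = tau / (g*L) = 174.0196 / (9.81 * 0.27) = 65.7000

65.7000 kg


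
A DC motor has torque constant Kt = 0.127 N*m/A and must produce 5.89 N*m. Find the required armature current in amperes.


I = tau / Kt = 5.89/0.127 = 46.3780

46.3780 A


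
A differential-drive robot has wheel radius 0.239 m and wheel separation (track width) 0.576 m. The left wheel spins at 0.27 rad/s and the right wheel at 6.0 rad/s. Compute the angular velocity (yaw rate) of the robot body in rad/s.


omega = r*(wR - wL)/L = 0.239*(6.0 - (0.27))/0.576 = 2.3776

2.3776 rad/s


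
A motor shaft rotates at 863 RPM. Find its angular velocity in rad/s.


omega = 863 * 2*pi/60 = 90.3731

90.3731 rad/s


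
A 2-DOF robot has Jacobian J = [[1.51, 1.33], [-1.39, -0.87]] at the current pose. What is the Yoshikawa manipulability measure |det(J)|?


det(J) = 1.51*-0.87 - (1.33)*(-1.39) = 0.5350
|det(J)| = 0.5350

0.5350


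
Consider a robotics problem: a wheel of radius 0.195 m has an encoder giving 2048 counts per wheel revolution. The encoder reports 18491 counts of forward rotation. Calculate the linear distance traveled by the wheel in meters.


revs = 18491/2048 = 9.028809
d = revs * 2*pi*r = 9.028809 * 2*pi*0.195 = 11.0623

11.0623 m


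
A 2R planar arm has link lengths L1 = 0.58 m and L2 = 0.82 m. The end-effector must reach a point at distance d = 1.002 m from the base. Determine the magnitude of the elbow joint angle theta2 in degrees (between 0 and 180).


cos(th2) = (d^2 - L1^2 - L2^2)/(2*L1*L2) = (1.002^2 - 0.58^2 - 0.82^2)/(2*0.58*0.82) = -0.00504205
th2 = acos(-0.00504205) = 90.2889 deg

90.2889 degrees


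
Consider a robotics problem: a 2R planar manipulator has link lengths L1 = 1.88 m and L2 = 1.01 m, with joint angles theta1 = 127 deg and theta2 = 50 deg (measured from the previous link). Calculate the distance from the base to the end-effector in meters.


x = L1*cos(th1) + L2*cos(th1+th2) = -2.140028
y = L1*sin(th1) + L2*sin(th1+th2) = 1.554294
d = sqrt(x^2 + y^2) = sqrt(4.579720 + 2.415830) = 2.6449

2.6449 m


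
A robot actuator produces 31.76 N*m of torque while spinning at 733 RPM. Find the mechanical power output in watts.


omega = 733 * 2*pi/60 = 76.759581 rad/s
P = tau * omega = 31.76 * 76.759581 = 2437.8843

2437.8843 W


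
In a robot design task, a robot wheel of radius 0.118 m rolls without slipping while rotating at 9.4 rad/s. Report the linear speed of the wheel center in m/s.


v = omega * r = 9.4 * 0.118 = 1.1092

1.1092 m/s


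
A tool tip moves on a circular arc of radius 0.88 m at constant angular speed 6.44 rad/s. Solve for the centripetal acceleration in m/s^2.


a_c = omega^2 * r = 6.44^2 * 0.88 = 36.4968

36.4968 m/s^2


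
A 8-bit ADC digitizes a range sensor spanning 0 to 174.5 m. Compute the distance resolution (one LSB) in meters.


res = range / 2^n = 174.5/2^8 = 174.5/256 = 0.6816

0.6816 m


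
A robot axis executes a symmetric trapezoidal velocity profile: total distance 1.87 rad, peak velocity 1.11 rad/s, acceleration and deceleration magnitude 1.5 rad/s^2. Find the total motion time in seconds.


t_acc = v/a = 1.11/1.5 = 0.740000 s
d_acc = v^2/(2a) = 0.410700 rad (each ramp)
d_cruise = 1.87 - 2*0.410700 = 1.048600 rad
t_cruise = 1.048600/1.11 = 0.944685 s
t_total = 2*0.740000 + 0.944685 = 2.4247

2.4247 s


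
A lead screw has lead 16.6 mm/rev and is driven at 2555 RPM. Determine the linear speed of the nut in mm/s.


v = lead * (RPM/60) = 16.6*2555/60 = 706.8833

706.8833 mm/s


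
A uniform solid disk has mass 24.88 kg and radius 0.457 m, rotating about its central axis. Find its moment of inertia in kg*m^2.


I = (1/2)*m*R^2 = 0.5*24.88*0.457^2 = 2.5981

2.5981 kg*m^2


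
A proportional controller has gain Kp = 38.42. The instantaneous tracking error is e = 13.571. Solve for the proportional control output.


u_P = Kp * e = 38.42 * 13.571 = 521.3978

521.3978


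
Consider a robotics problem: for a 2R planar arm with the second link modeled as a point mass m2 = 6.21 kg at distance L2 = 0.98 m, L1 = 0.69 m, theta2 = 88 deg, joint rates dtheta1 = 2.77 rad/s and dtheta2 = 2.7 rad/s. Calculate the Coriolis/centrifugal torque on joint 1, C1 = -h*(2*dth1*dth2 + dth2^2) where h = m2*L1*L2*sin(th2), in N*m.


h = m2*L1*L2*sin(th2) = 6.21*0.69*0.98*sin(88 deg) = 4.196644
C1 = -h*(2*2.77*2.7 + 2.7^2) = -4.196644*22.2480 = -93.3669

-93.3669 N*m


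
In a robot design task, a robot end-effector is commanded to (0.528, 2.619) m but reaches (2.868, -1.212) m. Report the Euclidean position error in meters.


dx = 2.868 - (0.528) = 2.3400, dy = -1.212 - (2.619) = -3.8310
err = sqrt(5.475600 + 14.676561) = 4.4891

4.4891 m


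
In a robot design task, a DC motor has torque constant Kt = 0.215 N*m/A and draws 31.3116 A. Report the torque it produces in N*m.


tau = Kt * I = 0.215*31.3116 = 6.7320

6.7320 N*m


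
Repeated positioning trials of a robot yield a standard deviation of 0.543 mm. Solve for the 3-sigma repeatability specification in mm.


repeatability = 3*sigma = 3*0.543 = 1.6290

1.6290 mm


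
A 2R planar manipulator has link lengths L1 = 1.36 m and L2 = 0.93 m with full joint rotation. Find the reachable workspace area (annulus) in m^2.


r_max = L1 + L2 = 2.2900, r_min = |L1 - L2| = 0.4300
A = pi*(r_max^2 - r_min^2) = pi*(5.2441 - 0.1849) = 15.8939

15.8939 m^2


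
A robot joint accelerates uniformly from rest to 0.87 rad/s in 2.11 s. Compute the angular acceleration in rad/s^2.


alpha = delta_omega / t = 0.87 / 2.11 = 0.4123

0.4123 rad/s^2


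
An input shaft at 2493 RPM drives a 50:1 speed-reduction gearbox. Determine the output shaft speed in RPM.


omega_out = omega_in / N = 2493 / 50 = 49.8600

49.8600 RPM


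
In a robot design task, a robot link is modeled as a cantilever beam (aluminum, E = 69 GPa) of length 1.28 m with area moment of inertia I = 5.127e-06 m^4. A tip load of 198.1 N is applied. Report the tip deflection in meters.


delta = F*L^3/(3*E*I) = 198.1*1.28^3/(3*6.900e+10*5.127e-06)
      = 415.4458112/1061289 = 3.9145e-04

3.9145e-04 m


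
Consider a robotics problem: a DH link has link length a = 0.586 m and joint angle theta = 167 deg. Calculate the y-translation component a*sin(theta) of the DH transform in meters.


a*sin(theta) = 0.586*sin(167 deg) = 0.1318

0.1318 m


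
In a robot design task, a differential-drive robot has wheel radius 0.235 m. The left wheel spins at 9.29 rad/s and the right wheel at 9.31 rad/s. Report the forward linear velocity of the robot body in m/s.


v = r*(wR + wL)/2 = 0.235*(9.31 + 9.29)/2 = 2.1855

2.1855 m/s


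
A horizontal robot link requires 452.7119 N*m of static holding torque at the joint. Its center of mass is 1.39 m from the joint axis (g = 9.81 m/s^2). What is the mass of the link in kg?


m = tau / (g*L) = 452.7119 / (9.81 * 1.39) = 33.2000

33.2000 kg


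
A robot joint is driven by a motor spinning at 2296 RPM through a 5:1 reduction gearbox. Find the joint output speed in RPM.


omega_joint = omega_motor / N = 2296 / 5 = 459.2000

459.2000 RPM


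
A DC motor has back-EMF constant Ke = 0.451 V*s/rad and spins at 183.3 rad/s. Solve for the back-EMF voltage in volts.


V_emf = Ke * omega = 0.451*183.3 = 82.6683

82.6683 V


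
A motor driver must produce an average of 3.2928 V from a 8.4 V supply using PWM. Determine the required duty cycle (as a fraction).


D = V_avg/V_supply = 3.2928/8.4 = 0.3920

0.3920


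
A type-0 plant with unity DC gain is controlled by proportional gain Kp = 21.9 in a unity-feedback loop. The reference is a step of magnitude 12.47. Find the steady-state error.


e_ss = R/(1 + Kp) = 12.47/(1 + 21.9) = 12.47/22.9000 = 0.5445

0.5445


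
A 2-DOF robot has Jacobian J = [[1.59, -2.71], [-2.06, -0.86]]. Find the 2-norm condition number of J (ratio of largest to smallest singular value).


JJ^T eigenvalues: trace(JJ^T) = 14.8554, det(JJ^T) = det(J)^2 = 48.30250000
s_max^2 = (14.8554 + sqrt(27.47290916))/2 = 10.04843030
s_min^2 = (14.8554 - sqrt(27.47290916))/2 = 4.80696970
kappa = s_max/s_min = sqrt(10.04843030/4.80696970) = 1.4458

1.4458


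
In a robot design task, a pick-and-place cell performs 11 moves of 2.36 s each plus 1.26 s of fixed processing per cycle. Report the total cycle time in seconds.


T = 11*2.36 + 1.26 = 27.2200

27.2200 s


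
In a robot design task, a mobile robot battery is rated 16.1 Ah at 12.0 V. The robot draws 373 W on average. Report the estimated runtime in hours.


E = 16.1*12.0 = 193.2000 Wh
t = E/P = 193.2000/373 = 0.5180

0.5180 hours


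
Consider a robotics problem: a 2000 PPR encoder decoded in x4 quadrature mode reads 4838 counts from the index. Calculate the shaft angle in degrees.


angle = counts * 360 / (PPR*4) = 4838 * 360 / 8000 = 217.7100

217.7100 degrees


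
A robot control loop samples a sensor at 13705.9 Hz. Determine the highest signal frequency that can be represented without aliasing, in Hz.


f_max = f_s/2 = 13705.9/2 = 6852.9500

6852.9500 Hz


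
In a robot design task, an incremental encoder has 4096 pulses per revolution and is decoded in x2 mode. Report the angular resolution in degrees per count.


resolution = 360 / (PPR * 2) = 360 / 8192 = 0.0439

0.0439 degrees


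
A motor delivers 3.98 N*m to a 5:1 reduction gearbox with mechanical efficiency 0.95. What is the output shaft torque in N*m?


tau_out = tau_in * N * eta = 3.98 * 5 * 0.95 = 18.9050

18.9050 N*m


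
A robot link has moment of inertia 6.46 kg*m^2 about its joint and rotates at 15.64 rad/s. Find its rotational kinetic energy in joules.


KE = (1/2)*I*omega^2 = 0.5*6.46*15.64^2 = 790.0890

790.0890 J


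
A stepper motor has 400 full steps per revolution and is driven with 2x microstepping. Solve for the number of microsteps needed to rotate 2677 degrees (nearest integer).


step_size = 360/(400*2) = 360/800 = 0.450000 deg
n = 2677/(360/800) = 2677*800/360 = 5948.8889 -> 5949

5949 steps


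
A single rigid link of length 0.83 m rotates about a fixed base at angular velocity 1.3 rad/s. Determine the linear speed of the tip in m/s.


v = L*omega = 0.83 * 1.3 = 1.0790

1.0790 m/s


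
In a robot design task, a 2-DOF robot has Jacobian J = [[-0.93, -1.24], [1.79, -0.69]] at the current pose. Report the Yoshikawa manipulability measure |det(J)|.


det(J) = -0.93*-0.69 - (-1.24)*(1.79) = 2.8613
|det(J)| = 2.8613

2.8613


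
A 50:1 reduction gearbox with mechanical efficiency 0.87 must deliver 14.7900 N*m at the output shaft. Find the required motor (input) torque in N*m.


tau_in = tau_out / (N * eta) = 14.7900 / (50 * 0.87) = 0.3400

0.3400 N*m


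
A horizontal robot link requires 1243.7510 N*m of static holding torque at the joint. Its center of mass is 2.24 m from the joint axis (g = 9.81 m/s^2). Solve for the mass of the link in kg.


m = tau / (g*L) = 1243.7510 / (9.81 * 2.24) = 56.6000

56.6000 kg


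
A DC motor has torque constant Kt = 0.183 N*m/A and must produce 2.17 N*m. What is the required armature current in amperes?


I = tau / Kt = 2.17/0.183 = 11.8579

11.8579 A


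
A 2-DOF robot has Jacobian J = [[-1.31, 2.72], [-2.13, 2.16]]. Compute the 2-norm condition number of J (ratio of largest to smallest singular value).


JJ^T eigenvalues: trace(JJ^T) = 18.3170, det(JJ^T) = det(J)^2 = 8.78529600
s_max^2 = (18.3170 + sqrt(300.37130500))/2 = 17.82411171
s_min^2 = (18.3170 - sqrt(300.37130500))/2 = 0.49288829
kappa = s_max/s_min = sqrt(17.82411171/0.49288829) = 6.0135

6.0135


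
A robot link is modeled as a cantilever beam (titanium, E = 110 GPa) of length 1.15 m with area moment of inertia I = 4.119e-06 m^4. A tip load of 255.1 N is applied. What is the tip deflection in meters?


delta = F*L^3/(3*E*I) = 255.1*1.15^3/(3*1.100e+11*4.119e-06)
      = 387.9752125/1359270 = 2.8543e-04

2.8543e-04 m


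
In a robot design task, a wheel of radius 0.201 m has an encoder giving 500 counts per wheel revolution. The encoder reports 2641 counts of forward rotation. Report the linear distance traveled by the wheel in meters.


revs = 2641/500 = 5.282000
d = revs * 2*pi*r = 5.282000 * 2*pi*0.201 = 6.6707

6.6707 m


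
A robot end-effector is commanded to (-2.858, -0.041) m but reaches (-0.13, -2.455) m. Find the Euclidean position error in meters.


dx = -0.13 - (-2.858) = 2.7280, dy = -2.455 - (-0.041) = -2.4140
err = sqrt(7.441984 + 5.827396) = 3.6427

3.6427 m


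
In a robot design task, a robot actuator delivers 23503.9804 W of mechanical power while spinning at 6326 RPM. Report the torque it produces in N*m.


omega = 6326 * 2*pi/60 = 662.457171 rad/s
tau = P / omega = 23503.9804 / 662.457171 = 35.4800

35.4800 N*m


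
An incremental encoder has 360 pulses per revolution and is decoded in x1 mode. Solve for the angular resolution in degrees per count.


resolution = 360 / (PPR * 1) = 360 / 360 = 1.0000

1.0000 degrees


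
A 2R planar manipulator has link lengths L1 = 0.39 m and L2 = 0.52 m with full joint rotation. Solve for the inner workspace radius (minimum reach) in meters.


r_min = |L1 - L2| = |0.39 - 0.52| = 0.1300

0.1300 m


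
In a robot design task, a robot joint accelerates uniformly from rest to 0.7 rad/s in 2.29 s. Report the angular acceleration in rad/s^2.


alpha = delta_omega / t = 0.7 / 2.29 = 0.3057

0.3057 rad/s^2


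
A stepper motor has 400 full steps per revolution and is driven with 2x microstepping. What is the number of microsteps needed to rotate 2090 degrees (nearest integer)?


step_size = 360/(400*2) = 360/800 = 0.450000 deg
n = 2090/(360/800) = 2090*800/360 = 4644.4444 -> 4644

4644 steps


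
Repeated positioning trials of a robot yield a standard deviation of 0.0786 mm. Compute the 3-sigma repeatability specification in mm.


repeatability = 3*sigma = 3*0.0786 = 0.2358

0.2358 mm


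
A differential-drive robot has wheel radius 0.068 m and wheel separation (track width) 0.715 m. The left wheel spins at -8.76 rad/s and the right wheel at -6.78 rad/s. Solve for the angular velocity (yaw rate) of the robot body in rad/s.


omega = r*(wR - wL)/L = 0.068*(-6.78 - (-8.76))/0.715 = 0.1883

0.1883 rad/s


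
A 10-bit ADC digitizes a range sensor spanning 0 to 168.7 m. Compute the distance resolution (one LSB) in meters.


res = range / 2^n = 168.7/2^10 = 168.7/1024 = 0.1647

0.1647 m


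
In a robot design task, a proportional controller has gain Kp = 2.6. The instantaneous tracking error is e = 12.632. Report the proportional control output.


u_P = Kp * e = 2.6 * 12.632 = 32.8432

32.8432


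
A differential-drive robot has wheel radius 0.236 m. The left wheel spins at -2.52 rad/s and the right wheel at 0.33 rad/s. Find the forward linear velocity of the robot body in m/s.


v = r*(wR + wL)/2 = 0.236*(0.33 + -2.52)/2 = -0.2584

-0.2584 m/s


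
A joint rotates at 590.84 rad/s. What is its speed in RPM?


RPM = 590.84 * 60/(2*pi) = 5642.1064

5642.1064 RPM


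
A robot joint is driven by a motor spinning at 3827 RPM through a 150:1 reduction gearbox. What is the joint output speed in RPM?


omega_joint = omega_motor / N = 3827 / 150 = 25.5133

25.5133 RPM


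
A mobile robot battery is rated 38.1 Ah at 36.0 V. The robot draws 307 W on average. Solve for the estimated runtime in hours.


E = 38.1*36.0 = 1371.6000 Wh
t = E/P = 1371.6000/307 = 4.4678

4.4678 hours


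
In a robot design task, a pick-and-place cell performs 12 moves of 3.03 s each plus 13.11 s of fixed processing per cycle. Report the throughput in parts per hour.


T_cycle = 12*3.03 + 13.11 = 49.4700 s
rate = 3600/T = 72.7714

72.7714 parts/hour


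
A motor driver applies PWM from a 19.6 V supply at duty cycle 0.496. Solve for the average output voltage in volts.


V_avg = V_supply * D = 19.6*0.496 = 9.7216

9.7216 V


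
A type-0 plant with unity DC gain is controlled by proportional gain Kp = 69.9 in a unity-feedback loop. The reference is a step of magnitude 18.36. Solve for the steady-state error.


e_ss = R/(1 + Kp) = 18.36/(1 + 69.9) = 18.36/70.9000 = 0.2590

0.2590


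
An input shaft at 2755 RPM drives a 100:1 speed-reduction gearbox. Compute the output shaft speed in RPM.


omega_out = omega_in / N = 2755 / 100 = 27.5500

27.5500 RPM


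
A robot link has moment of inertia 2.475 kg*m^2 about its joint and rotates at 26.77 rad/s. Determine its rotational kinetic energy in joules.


KE = (1/2)*I*omega^2 = 0.5*2.475*26.77^2 = 886.8332

886.8332 J


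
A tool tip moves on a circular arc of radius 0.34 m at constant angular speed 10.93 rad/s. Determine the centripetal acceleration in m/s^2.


a_c = omega^2 * r = 10.93^2 * 0.34 = 40.6181

40.6181 m/s^2


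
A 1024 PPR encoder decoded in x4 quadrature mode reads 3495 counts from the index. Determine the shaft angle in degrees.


angle = counts * 360 / (PPR*4) = 3495 * 360 / 4096 = 307.1777

307.1777 degrees


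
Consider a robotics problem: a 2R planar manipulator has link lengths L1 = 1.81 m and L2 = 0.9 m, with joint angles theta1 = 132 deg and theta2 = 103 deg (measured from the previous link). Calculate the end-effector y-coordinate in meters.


y = L1*sin(th1) + L2*sin(th1+th2) = 1.81*sin(132 deg) + 0.9*sin(235 deg) = 0.6079

0.6079 m


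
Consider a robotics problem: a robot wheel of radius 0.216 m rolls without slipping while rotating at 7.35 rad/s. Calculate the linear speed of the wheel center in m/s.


v = omega * r = 7.35 * 0.216 = 1.5876

1.5876 m/s


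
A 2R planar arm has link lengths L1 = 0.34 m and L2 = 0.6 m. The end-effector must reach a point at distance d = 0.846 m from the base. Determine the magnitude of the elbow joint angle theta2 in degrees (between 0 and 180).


cos(th2) = (d^2 - L1^2 - L2^2)/(2*L1*L2) = (0.846^2 - 0.34^2 - 0.6^2)/(2*0.34*0.6) = 0.58851961
th2 = acos(0.58851961) = 53.9480 deg

53.9480 degrees


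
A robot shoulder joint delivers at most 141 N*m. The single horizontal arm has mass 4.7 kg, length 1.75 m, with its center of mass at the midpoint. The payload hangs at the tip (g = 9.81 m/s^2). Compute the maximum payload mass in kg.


tau_arm = m_arm*g*(L/2) = 4.7*9.81*1.75/2 = 40.3436 N*m
tau_payload = tau_max - tau_arm = 141 - 40.3436 = 100.6564
m_payload = tau_payload / (g*L) = 100.6564 / (9.81*1.75) = 5.8632

5.8632 kg


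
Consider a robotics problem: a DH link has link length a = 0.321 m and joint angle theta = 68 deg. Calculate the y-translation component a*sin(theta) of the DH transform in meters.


a*sin(theta) = 0.321*sin(68 deg) = 0.2976

0.2976 m


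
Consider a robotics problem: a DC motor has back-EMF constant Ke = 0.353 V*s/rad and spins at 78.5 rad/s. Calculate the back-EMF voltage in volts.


V_emf = Ke * omega = 0.353*78.5 = 27.7105

27.7105 V


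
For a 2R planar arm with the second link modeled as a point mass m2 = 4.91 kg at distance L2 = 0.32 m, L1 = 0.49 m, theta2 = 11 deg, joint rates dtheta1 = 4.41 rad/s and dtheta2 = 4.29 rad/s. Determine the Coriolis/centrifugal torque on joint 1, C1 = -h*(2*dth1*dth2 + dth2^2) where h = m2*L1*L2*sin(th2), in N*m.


h = m2*L1*L2*sin(th2) = 4.91*0.49*0.32*sin(11 deg) = 0.146902
C1 = -h*(2*4.41*4.29 + 4.29^2) = -0.146902*56.2419 = -8.2620

-8.2620 N*m


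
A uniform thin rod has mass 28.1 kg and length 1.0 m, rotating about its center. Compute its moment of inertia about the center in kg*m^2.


I = (1/12)*m*L^2 = (1/12)*28.1*1.0^2 = 2.3417

2.3417 kg*m^2


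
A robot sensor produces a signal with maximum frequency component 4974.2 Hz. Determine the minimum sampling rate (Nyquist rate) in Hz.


f_s,min = 2*f_max = 2*4974.2 = 9948.4000

9948.4000 Hz


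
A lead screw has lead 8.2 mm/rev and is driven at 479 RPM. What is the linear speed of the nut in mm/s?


v = lead * (RPM/60) = 8.2*479/60 = 65.4633

65.4633 mm/s


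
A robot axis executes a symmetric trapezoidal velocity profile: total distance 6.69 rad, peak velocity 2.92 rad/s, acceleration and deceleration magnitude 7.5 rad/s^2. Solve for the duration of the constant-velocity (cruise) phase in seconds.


t_acc = v/a = 0.389333 s, d_acc = v^2/(2a) = 0.568427 rad each
d_cruise = 6.69 - 2*0.568427 = 5.553146 rad
t_cruise = d_cruise/v = 5.553146/2.92 = 1.9018

1.9018 s
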